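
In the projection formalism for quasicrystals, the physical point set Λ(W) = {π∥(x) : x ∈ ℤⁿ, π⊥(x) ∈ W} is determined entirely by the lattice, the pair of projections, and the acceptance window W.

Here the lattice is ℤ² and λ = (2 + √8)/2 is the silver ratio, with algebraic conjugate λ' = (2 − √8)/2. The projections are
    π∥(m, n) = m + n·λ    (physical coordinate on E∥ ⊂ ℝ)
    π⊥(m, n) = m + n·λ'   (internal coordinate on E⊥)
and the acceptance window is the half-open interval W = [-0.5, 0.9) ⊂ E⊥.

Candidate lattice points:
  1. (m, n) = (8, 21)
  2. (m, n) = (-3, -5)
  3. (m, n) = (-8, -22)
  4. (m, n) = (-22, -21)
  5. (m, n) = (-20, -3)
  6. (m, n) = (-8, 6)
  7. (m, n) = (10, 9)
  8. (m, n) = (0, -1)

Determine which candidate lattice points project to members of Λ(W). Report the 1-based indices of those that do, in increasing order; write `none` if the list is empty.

8

Compute λ' = (2−√8)/2 = -0.41421, so π⊥(m,n) = m -0.41421·n.
candidate 1: (m,n)=(8,21) → π∥ = 8+21·λ ≈ 58.69848, π⊥ = 8+21·λ' ≈ -0.69848 ∉ [-0.5, 0.9) ⇒ out
candidate 2: (m,n)=(-3,-5) → π∥ = -3-5·λ ≈ -15.07107, π⊥ = -3-5·λ' ≈ -0.92893 ∉ [-0.5, 0.9) ⇒ out
candidate 3: (m,n)=(-8,-22) → π∥ = -8-22·λ ≈ -61.11270, π⊥ = -8-22·λ' ≈ 1.11270 ∉ [-0.5, 0.9) ⇒ out
candidate 4: (m,n)=(-22,-21) → π∥ = -22-21·λ ≈ -72.69848, π⊥ = -22-21·λ' ≈ -13.30152 ∉ [-0.5, 0.9) ⇒ out
candidate 5: (m,n)=(-20,-3) → π∥ = -20-3·λ ≈ -27.24264, π⊥ = -20-3·λ' ≈ -18.75736 ∉ [-0.5, 0.9) ⇒ out
candidate 6: (m,n)=(-8,6) → π∥ = -8+6·λ ≈ 6.48528, π⊥ = -8+6·λ' ≈ -10.48528 ∉ [-0.5, 0.9) ⇒ out
candidate 7: (m,n)=(10,9) → π∥ = 10+9·λ ≈ 31.72792, π⊥ = 10+9·λ' ≈ 6.27208 ∉ [-0.5, 0.9) ⇒ out
candidate 8: (m,n)=(0,-1) → π∥ = 0-1·λ ≈ -2.41421, π⊥ = 0-1·λ' ≈ 0.41421 ∈ [-0.5, 0.9) ⇒ IN Λ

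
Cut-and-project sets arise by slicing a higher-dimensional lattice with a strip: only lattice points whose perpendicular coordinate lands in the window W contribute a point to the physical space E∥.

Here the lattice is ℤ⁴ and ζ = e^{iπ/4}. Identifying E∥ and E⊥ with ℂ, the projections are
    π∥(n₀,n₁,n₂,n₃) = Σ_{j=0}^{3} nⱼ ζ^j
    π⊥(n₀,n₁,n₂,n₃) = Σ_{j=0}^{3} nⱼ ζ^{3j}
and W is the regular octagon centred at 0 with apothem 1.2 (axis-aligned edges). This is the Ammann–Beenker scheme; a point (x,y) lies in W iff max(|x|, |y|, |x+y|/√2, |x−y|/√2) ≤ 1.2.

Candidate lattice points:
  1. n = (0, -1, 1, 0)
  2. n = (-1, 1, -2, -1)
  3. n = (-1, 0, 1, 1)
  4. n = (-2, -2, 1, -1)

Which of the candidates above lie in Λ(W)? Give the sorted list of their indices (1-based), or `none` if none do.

π⊥(n) = n₀ + n₁ζ³ + n₂ζ⁶ + n₃ζ⁹ where ζ = e^{iπ/4}.
#1 (0, -1, 1, 0): internal (0.707107, -1.707107); octagon support 1.707107 vs apothem 1.2 → ∉ W
#2 (-1, 1, -2, -1): internal (-2.414214, 2.000000); octagon support 3.121320 vs apothem 1.2 → ∉ W
#3 (-1, 0, 1, 1): internal (-0.292893, -0.292893); octagon support 0.414214 vs apothem 1.2 → ∈ W
#4 (-2, -2, 1, -1): internal (-1.292893, -3.121320); octagon support 3.121320 vs apothem 1.2 → ∉ W

3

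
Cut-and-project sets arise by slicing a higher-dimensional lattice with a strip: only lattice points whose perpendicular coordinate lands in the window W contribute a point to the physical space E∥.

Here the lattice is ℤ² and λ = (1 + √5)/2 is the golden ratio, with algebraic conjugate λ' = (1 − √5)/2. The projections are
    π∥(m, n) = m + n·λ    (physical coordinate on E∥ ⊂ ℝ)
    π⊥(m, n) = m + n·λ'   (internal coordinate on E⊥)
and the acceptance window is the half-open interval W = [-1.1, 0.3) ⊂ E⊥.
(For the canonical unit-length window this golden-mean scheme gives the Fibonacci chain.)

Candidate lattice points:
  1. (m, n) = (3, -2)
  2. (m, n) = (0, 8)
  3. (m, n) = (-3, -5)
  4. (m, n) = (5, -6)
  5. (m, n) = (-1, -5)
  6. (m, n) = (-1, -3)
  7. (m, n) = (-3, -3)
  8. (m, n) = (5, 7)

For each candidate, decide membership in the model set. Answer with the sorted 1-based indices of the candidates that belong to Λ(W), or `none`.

3

λ' = (1−√5)/2 ≈ -0.61803.
candidate 1: (m,n)=(3,-2) → π∥ = 3-2·λ ≈ -0.23607, π⊥ = 3-2·λ' ≈ 4.23607 ∉ [-1.1, 0.3) ⇒ out
candidate 2: (m,n)=(0,8) → π∥ = 0+8·λ ≈ 12.94427, π⊥ = 0+8·λ' ≈ -4.94427 ∉ [-1.1, 0.3) ⇒ out
candidate 3: (m,n)=(-3,-5) → π∥ = -3-5·λ ≈ -11.09017, π⊥ = -3-5·λ' ≈ 0.09017 ∈ [-1.1, 0.3) ⇒ IN Λ
candidate 4: (m,n)=(5,-6) → π∥ = 5-6·λ ≈ -4.70820, π⊥ = 5-6·λ' ≈ 8.70820 ∉ [-1.1, 0.3) ⇒ out
candidate 5: (m,n)=(-1,-5) → π∥ = -1-5·λ ≈ -9.09017, π⊥ = -1-5·λ' ≈ 2.09017 ∉ [-1.1, 0.3) ⇒ out
candidate 6: (m,n)=(-1,-3) → π∥ = -1-3·λ ≈ -5.85410, π⊥ = -1-3·λ' ≈ 0.85410 ∉ [-1.1, 0.3) ⇒ out
candidate 7: (m,n)=(-3,-3) → π∥ = -3-3·λ ≈ -7.85410, π⊥ = -3-3·λ' ≈ -1.14590 ∉ [-1.1, 0.3) ⇒ out
candidate 8: (m,n)=(5,7) → π∥ = 5+7·λ ≈ 16.32624, π⊥ = 5+7·λ' ≈ 0.67376 ∉ [-1.1, 0.3) ⇒ out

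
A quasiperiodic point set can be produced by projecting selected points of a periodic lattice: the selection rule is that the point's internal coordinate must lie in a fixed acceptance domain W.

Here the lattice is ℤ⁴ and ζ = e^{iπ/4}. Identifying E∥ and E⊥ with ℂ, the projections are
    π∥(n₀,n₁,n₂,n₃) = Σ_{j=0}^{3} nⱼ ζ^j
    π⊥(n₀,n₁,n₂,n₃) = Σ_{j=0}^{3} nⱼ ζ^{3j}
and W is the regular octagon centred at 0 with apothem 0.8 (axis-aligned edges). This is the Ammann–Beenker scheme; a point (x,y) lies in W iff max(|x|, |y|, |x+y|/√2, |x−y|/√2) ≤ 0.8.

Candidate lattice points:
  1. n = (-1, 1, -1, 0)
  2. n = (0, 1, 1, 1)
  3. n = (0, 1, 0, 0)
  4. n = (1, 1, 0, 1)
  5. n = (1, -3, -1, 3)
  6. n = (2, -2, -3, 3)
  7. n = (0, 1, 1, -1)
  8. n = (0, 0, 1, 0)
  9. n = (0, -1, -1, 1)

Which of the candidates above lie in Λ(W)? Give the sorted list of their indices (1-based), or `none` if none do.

2

π⊥(n) = n₀ + n₁ζ³ + n₂ζ⁶ + n₃ζ⁹ where ζ = e^{iπ/4}.
candidate 1: n = (-1, 1, -1, 0) → π⊥ ≈ (-1.7071, +1.7071); max(|x|,|y|,|x±y|/√2) = 2.4142 > 0.8 ⇒ ∉ W
candidate 2: n = (0, 1, 1, 1) → π⊥ ≈ (+0.0000, +0.4142); max(|x|,|y|,|x±y|/√2) = 0.4142 ≤ 0.8 ⇒ ∈ W
candidate 3: n = (0, 1, 0, 0) → π⊥ ≈ (-0.7071, +0.7071); max(|x|,|y|,|x±y|/√2) = 1.0000 > 0.8 ⇒ ∉ W
candidate 4: n = (1, 1, 0, 1) → π⊥ ≈ (+1.0000, +1.4142); max(|x|,|y|,|x±y|/√2) = 1.7071 > 0.8 ⇒ ∉ W
candidate 5: n = (1, -3, -1, 3) → π⊥ ≈ (+5.2426, +1.0000); max(|x|,|y|,|x±y|/√2) = 5.2426 > 0.8 ⇒ ∉ W
candidate 6: n = (2, -2, -3, 3) → π⊥ ≈ (+5.5355, +3.7071); max(|x|,|y|,|x±y|/√2) = 6.5355 > 0.8 ⇒ ∉ W
candidate 7: n = (0, 1, 1, -1) → π⊥ ≈ (-1.4142, -1.0000); max(|x|,|y|,|x±y|/√2) = 1.7071 > 0.8 ⇒ ∉ W
candidate 8: n = (0, 0, 1, 0) → π⊥ ≈ (+0.0000, -1.0000); max(|x|,|y|,|x±y|/√2) = 1.0000 > 0.8 ⇒ ∉ W
candidate 9: n = (0, -1, -1, 1) → π⊥ ≈ (+1.4142, +1.0000); max(|x|,|y|,|x±y|/√2) = 1.7071 > 0.8 ⇒ ∉ W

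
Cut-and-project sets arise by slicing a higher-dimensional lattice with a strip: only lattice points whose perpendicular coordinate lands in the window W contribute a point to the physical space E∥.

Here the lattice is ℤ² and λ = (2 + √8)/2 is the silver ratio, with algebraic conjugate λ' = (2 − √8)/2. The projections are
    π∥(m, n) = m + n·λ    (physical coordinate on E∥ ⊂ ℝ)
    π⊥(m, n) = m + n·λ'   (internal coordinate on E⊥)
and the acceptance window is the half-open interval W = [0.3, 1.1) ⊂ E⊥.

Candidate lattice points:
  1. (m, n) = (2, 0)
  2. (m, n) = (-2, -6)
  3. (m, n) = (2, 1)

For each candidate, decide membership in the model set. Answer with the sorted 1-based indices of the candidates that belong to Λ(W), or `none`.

Numerically λ ≈ 2.414214 and λ' = −1/λ ≈ -0.414214.
#1 (2,0): internal coord 2 + (0)·λ' = +2.000000; +2.000000 ∉ [0.3, 1.1) → out
#2 (-2,-6): internal coord -2 + (-6)·λ' = +0.485281; +0.485281 ∈ [0.3, 1.1) → IN Λ
#3 (2,1): internal coord 2 + (1)·λ' = +1.585786; +1.585786 ∉ [0.3, 1.1) → out

2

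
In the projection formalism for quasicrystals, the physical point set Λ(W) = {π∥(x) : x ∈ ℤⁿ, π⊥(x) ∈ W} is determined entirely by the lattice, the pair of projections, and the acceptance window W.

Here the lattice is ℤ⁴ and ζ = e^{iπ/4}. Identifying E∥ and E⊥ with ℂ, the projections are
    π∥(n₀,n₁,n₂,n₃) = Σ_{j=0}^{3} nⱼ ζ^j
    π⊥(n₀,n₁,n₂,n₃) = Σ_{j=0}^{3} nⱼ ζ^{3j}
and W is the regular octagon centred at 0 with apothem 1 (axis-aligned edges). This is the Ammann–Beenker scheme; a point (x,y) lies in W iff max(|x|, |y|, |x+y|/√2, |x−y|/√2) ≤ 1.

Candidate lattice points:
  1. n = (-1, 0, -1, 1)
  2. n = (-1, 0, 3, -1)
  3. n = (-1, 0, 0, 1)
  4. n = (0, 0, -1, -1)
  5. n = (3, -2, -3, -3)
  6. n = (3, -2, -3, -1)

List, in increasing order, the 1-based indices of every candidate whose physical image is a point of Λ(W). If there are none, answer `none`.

π⊥(n) = n₀ + n₁ζ³ + n₂ζ⁶ + n₃ζ⁹ where ζ = e^{iπ/4}.
candidate 1: n = (-1, 0, -1, 1) → π⊥ ≈ (-0.292893, +1.707107); max(|x|,|y|,|x±y|/√2) = 1.707107 > 1 ⇒ ∉ W
candidate 2: n = (-1, 0, 3, -1) → π⊥ ≈ (-1.707107, -3.707107); max(|x|,|y|,|x±y|/√2) = 3.828427 > 1 ⇒ ∉ W
candidate 3: n = (-1, 0, 0, 1) → π⊥ ≈ (-0.292893, +0.707107); max(|x|,|y|,|x±y|/√2) = 0.707107 ≤ 1 ⇒ ∈ W
candidate 4: n = (0, 0, -1, -1) → π⊥ ≈ (-0.707107, +0.292893); max(|x|,|y|,|x±y|/√2) = 0.707107 ≤ 1 ⇒ ∈ W
candidate 5: n = (3, -2, -3, -3) → π⊥ ≈ (+2.292893, -0.535534); max(|x|,|y|,|x±y|/√2) = 2.292893 > 1 ⇒ ∉ W
candidate 6: n = (3, -2, -3, -1) → π⊥ ≈ (+3.707107, +0.878680); max(|x|,|y|,|x±y|/√2) = 3.707107 > 1 ⇒ ∉ W

3, 4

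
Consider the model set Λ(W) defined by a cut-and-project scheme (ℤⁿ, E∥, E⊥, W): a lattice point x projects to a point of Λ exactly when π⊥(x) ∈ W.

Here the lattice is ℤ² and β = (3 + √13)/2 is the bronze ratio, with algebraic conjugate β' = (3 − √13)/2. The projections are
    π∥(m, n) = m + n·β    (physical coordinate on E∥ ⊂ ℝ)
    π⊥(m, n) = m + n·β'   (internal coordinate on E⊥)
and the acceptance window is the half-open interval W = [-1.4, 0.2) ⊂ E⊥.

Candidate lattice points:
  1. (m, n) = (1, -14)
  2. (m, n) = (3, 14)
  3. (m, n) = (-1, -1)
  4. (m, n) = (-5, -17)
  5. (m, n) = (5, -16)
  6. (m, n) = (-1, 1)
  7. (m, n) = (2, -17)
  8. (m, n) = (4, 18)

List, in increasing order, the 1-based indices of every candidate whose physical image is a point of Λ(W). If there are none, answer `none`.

2, 3, 4, 6

β' = (3−√13)/2 ≈ -0.3028.
#1 (1,-14): internal coord 1 + (-14)·β' = +5.2389; +5.2389 ∉ [-1.4, 0.2) → out
#2 (3,14): internal coord 3 + (14)·β' = -1.2389; -1.2389 ∈ [-1.4, 0.2) → IN Λ
#3 (-1,-1): internal coord -1 + (-1)·β' = -0.6972; -0.6972 ∈ [-1.4, 0.2) → IN Λ
#4 (-5,-17): internal coord -5 + (-17)·β' = +0.1472; +0.1472 ∈ [-1.4, 0.2) → IN Λ
#5 (5,-16): internal coord 5 + (-16)·β' = +9.8444; +9.8444 ∉ [-1.4, 0.2) → out
#6 (-1,1): internal coord -1 + (1)·β' = -1.3028; -1.3028 ∈ [-1.4, 0.2) → IN Λ
#7 (2,-17): internal coord 2 + (-17)·β' = +7.1472; +7.1472 ∉ [-1.4, 0.2) → out
#8 (4,18): internal coord 4 + (18)·β' = -1.4500; -1.4500 ∉ [-1.4, 0.2) → out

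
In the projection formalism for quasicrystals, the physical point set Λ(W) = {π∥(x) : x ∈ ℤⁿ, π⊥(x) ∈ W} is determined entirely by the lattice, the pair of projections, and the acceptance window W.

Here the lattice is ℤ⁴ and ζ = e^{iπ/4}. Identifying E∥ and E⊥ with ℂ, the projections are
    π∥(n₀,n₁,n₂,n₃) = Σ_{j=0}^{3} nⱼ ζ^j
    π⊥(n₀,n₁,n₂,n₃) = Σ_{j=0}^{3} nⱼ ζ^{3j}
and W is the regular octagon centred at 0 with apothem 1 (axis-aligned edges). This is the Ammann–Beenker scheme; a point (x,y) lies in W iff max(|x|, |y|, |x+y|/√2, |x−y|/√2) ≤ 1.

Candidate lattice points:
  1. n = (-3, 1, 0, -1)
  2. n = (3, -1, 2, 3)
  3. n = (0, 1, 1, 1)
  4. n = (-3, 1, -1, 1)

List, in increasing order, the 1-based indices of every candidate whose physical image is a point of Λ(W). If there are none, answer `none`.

3

Internal map: ζ^{3j} for j=0..3 gives (1,0), (−√2/2,√2/2), (0,−1), (√2/2,√2/2).
candidate 1: n = (-3, 1, 0, -1) → π⊥ ≈ (-4.41421, +0.00000); max(|x|,|y|,|x±y|/√2) = 4.41421 > 1 ⇒ ∉ W
candidate 2: n = (3, -1, 2, 3) → π⊥ ≈ (+5.82843, -0.58579); max(|x|,|y|,|x±y|/√2) = 5.82843 > 1 ⇒ ∉ W
candidate 3: n = (0, 1, 1, 1) → π⊥ ≈ (+0.00000, +0.41421); max(|x|,|y|,|x±y|/√2) = 0.41421 ≤ 1 ⇒ ∈ W
candidate 4: n = (-3, 1, -1, 1) → π⊥ ≈ (-3.00000, +2.41421); max(|x|,|y|,|x±y|/√2) = 3.82843 > 1 ⇒ ∉ W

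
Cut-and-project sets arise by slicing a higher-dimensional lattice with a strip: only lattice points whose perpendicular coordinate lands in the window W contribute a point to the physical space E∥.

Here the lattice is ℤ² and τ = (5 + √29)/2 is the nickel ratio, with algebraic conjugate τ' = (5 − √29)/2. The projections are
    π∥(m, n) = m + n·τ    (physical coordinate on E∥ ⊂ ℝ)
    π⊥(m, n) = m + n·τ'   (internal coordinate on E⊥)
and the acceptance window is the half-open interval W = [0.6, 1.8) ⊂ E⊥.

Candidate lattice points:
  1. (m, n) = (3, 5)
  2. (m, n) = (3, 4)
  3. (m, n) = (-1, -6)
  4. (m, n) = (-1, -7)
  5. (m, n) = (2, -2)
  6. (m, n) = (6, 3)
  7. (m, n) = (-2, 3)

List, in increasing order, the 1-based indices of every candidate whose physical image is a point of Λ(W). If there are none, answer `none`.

Compute τ' = (5−√29)/2 = -0.19258, so π⊥(m,n) = m -0.19258·n.
#1 (3,5): internal coord 3 + (5)·τ' = +2.03709; +2.03709 ∉ [0.6, 1.8) → out
#2 (3,4): internal coord 3 + (4)·τ' = +2.22967; +2.22967 ∉ [0.6, 1.8) → out
#3 (-1,-6): internal coord -1 + (-6)·τ' = +0.15549; +0.15549 ∉ [0.6, 1.8) → out
#4 (-1,-7): internal coord -1 + (-7)·τ' = +0.34808; +0.34808 ∉ [0.6, 1.8) → out
#5 (2,-2): internal coord 2 + (-2)·τ' = +2.38516; +2.38516 ∉ [0.6, 1.8) → out
#6 (6,3): internal coord 6 + (3)·τ' = +5.42225; +5.42225 ∉ [0.6, 1.8) → out
#7 (-2,3): internal coord -2 + (3)·τ' = -2.57775; -2.57775 ∉ [0.6, 1.8) → out

none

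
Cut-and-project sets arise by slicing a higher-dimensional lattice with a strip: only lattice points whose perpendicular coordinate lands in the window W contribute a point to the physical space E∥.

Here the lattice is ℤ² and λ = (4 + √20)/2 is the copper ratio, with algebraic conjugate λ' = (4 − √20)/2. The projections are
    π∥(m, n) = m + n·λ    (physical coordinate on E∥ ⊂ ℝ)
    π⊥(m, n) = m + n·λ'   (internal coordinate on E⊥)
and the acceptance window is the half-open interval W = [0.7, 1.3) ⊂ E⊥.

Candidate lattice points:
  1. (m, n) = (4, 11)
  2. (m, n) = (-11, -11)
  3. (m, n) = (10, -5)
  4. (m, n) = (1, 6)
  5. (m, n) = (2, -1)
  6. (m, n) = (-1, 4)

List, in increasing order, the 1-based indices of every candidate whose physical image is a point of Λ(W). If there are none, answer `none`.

λ' = (4−√20)/2 ≈ -0.23607.
candidate 1: (m,n)=(4,11) → π∥ = 4+11·λ ≈ 50.59675, π⊥ = 4+11·λ' ≈ 1.40325 ∉ [0.7, 1.3) ⇒ out
candidate 2: (m,n)=(-11,-11) → π∥ = -11-11·λ ≈ -57.59675, π⊥ = -11-11·λ' ≈ -8.40325 ∉ [0.7, 1.3) ⇒ out
candidate 3: (m,n)=(10,-5) → π∥ = 10-5·λ ≈ -11.18034, π⊥ = 10-5·λ' ≈ 11.18034 ∉ [0.7, 1.3) ⇒ out
candidate 4: (m,n)=(1,6) → π∥ = 1+6·λ ≈ 26.41641, π⊥ = 1+6·λ' ≈ -0.41641 ∉ [0.7, 1.3) ⇒ out
candidate 5: (m,n)=(2,-1) → π∥ = 2-1·λ ≈ -2.23607, π⊥ = 2-1·λ' ≈ 2.23607 ∉ [0.7, 1.3) ⇒ out
candidate 6: (m,n)=(-1,4) → π∥ = -1+4·λ ≈ 15.94427, π⊥ = -1+4·λ' ≈ -1.94427 ∉ [0.7, 1.3) ⇒ out

none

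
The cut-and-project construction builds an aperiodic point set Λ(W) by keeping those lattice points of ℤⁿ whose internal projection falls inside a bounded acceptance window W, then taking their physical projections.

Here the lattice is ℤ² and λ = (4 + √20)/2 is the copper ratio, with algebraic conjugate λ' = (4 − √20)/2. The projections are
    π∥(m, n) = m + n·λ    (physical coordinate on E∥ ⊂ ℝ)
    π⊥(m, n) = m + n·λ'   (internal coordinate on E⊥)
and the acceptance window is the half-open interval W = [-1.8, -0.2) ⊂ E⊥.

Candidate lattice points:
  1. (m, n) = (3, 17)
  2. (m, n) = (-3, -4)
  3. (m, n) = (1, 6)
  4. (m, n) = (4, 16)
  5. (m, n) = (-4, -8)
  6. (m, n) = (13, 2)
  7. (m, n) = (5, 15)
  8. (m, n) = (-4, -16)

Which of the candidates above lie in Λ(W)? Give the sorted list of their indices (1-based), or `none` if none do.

λ' = (4−√20)/2 ≈ -0.23607.
[1] lift (3,17): star map gives -1.01316; window check -1.8 ≤ -1.01316 < -0.2 is true → IN Λ
[2] lift (-3,-4): star map gives -2.05573; window check -1.8 ≤ -2.05573 < -0.2 is false → out
[3] lift (1,6): star map gives -0.41641; window check -1.8 ≤ -0.41641 < -0.2 is true → IN Λ
[4] lift (4,16): star map gives 0.22291; window check -1.8 ≤ 0.22291 < -0.2 is false → out
[5] lift (-4,-8): star map gives -2.11146; window check -1.8 ≤ -2.11146 < -0.2 is false → out
[6] lift (13,2): star map gives 12.52786; window check -1.8 ≤ 12.52786 < -0.2 is false → out
[7] lift (5,15): star map gives 1.45898; window check -1.8 ≤ 1.45898 < -0.2 is false → out
[8] lift (-4,-16): star map gives -0.22291; window check -1.8 ≤ -0.22291 < -0.2 is true → IN Λ

1, 3, 8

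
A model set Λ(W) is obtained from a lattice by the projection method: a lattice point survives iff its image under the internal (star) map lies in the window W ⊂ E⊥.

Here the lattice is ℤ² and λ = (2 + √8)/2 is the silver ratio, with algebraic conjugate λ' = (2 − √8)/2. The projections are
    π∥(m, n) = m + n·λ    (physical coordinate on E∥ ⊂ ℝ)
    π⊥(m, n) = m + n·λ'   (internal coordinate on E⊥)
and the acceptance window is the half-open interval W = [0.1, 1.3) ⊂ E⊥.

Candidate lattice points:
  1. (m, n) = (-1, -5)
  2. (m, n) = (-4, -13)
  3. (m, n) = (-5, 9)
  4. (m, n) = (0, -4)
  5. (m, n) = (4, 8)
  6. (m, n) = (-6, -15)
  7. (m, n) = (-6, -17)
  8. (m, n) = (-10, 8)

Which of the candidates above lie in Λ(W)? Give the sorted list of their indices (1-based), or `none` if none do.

1, 5, 6, 7

λ' = (2−√8)/2 ≈ -0.41421.
candidate 1: (m,n)=(-1,-5) → π∥ = -1-5·λ ≈ -13.07107, π⊥ = -1-5·λ' ≈ 1.07107 ∈ [0.1, 1.3) ⇒ IN Λ
candidate 2: (m,n)=(-4,-13) → π∥ = -4-13·λ ≈ -35.38478, π⊥ = -4-13·λ' ≈ 1.38478 ∉ [0.1, 1.3) ⇒ out
candidate 3: (m,n)=(-5,9) → π∥ = -5+9·λ ≈ 16.72792, π⊥ = -5+9·λ' ≈ -8.72792 ∉ [0.1, 1.3) ⇒ out
candidate 4: (m,n)=(0,-4) → π∥ = 0-4·λ ≈ -9.65685, π⊥ = 0-4·λ' ≈ 1.65685 ∉ [0.1, 1.3) ⇒ out
candidate 5: (m,n)=(4,8) → π∥ = 4+8·λ ≈ 23.31371, π⊥ = 4+8·λ' ≈ 0.68629 ∈ [0.1, 1.3) ⇒ IN Λ
candidate 6: (m,n)=(-6,-15) → π∥ = -6-15·λ ≈ -42.21320, π⊥ = -6-15·λ' ≈ 0.21320 ∈ [0.1, 1.3) ⇒ IN Λ
candidate 7: (m,n)=(-6,-17) → π∥ = -6-17·λ ≈ -47.04163, π⊥ = -6-17·λ' ≈ 1.04163 ∈ [0.1, 1.3) ⇒ IN Λ
candidate 8: (m,n)=(-10,8) → π∥ = -10+8·λ ≈ 9.31371, π⊥ = -10+8·λ' ≈ -13.31371 ∉ [0.1, 1.3) ⇒ out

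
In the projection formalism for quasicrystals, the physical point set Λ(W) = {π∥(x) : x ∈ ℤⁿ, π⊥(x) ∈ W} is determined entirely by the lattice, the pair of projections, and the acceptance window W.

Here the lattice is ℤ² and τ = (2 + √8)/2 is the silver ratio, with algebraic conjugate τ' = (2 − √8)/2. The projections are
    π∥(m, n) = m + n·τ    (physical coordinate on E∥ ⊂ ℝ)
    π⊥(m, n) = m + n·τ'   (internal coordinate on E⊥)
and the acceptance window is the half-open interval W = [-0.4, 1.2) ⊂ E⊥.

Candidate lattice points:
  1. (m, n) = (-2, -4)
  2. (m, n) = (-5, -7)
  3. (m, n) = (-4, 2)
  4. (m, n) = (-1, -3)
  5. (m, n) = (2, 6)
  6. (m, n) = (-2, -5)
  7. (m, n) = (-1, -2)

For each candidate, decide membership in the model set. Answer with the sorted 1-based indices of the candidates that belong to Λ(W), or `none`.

Numerically τ ≈ 2.414214 and τ' = −1/τ ≈ -0.414214.
candidate 1: (m,n)=(-2,-4) → π∥ = -2-4·τ ≈ -11.656854, π⊥ = -2-4·τ' ≈ -0.343146 ∈ [-0.4, 1.2) ⇒ IN Λ
candidate 2: (m,n)=(-5,-7) → π∥ = -5-7·τ ≈ -21.899495, π⊥ = -5-7·τ' ≈ -2.100505 ∉ [-0.4, 1.2) ⇒ out
candidate 3: (m,n)=(-4,2) → π∥ = -4+2·τ ≈ 0.828427, π⊥ = -4+2·τ' ≈ -4.828427 ∉ [-0.4, 1.2) ⇒ out
candidate 4: (m,n)=(-1,-3) → π∥ = -1-3·τ ≈ -8.242641, π⊥ = -1-3·τ' ≈ 0.242641 ∈ [-0.4, 1.2) ⇒ IN Λ
candidate 5: (m,n)=(2,6) → π∥ = 2+6·τ ≈ 16.485281, π⊥ = 2+6·τ' ≈ -0.485281 ∉ [-0.4, 1.2) ⇒ out
candidate 6: (m,n)=(-2,-5) → π∥ = -2-5·τ ≈ -14.071068, π⊥ = -2-5·τ' ≈ 0.071068 ∈ [-0.4, 1.2) ⇒ IN Λ
candidate 7: (m,n)=(-1,-2) → π∥ = -1-2·τ ≈ -5.828427, π⊥ = -1-2·τ' ≈ -0.171573 ∈ [-0.4, 1.2) ⇒ IN Λ

1, 4, 6, 7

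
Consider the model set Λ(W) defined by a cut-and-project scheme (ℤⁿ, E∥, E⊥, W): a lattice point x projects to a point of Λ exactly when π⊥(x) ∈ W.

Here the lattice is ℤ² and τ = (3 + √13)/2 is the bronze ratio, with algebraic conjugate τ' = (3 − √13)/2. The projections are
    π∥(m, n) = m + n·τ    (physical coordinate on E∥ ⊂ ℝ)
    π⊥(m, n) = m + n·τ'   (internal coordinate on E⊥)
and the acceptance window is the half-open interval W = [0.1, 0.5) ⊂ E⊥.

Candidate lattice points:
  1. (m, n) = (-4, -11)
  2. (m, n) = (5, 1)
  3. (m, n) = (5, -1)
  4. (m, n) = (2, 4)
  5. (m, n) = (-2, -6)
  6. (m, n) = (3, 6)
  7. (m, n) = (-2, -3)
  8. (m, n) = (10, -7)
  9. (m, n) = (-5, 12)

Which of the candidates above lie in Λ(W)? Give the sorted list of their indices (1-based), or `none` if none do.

none

Compute τ' = (3−√13)/2 = -0.30278, so π⊥(m,n) = m -0.30278·n.
#1 (-4,-11): internal coord -4 + (-11)·τ' = -0.66947; -0.66947 ∉ [0.1, 0.5) → out
#2 (5,1): internal coord 5 + (1)·τ' = +4.69722; +4.69722 ∉ [0.1, 0.5) → out
#3 (5,-1): internal coord 5 + (-1)·τ' = +5.30278; +5.30278 ∉ [0.1, 0.5) → out
#4 (2,4): internal coord 2 + (4)·τ' = +0.78890; +0.78890 ∉ [0.1, 0.5) → out
#5 (-2,-6): internal coord -2 + (-6)·τ' = -0.18335; -0.18335 ∉ [0.1, 0.5) → out
#6 (3,6): internal coord 3 + (6)·τ' = +1.18335; +1.18335 ∉ [0.1, 0.5) → out
#7 (-2,-3): internal coord -2 + (-3)·τ' = -1.09167; -1.09167 ∉ [0.1, 0.5) → out
#8 (10,-7): internal coord 10 + (-7)·τ' = +12.11943; +12.11943 ∉ [0.1, 0.5) → out
#9 (-5,12): internal coord -5 + (12)·τ' = -8.63331; -8.63331 ∉ [0.1, 0.5) → out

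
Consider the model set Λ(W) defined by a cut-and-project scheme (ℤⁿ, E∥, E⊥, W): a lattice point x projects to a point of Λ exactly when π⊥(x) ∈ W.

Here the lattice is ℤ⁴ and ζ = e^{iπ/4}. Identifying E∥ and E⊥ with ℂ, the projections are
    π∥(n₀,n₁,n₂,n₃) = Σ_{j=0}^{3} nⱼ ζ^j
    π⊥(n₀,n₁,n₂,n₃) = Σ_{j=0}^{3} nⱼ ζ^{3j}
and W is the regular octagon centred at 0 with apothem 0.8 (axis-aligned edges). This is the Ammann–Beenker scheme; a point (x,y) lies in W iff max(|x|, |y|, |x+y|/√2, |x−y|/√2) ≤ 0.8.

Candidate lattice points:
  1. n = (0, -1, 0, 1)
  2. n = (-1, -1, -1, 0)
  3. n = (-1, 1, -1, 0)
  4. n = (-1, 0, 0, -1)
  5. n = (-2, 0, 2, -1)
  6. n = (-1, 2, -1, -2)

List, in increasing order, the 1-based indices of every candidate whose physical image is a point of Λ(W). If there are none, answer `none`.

2

π⊥(n) = n₀ + n₁ζ³ + n₂ζ⁶ + n₃ζ⁹ where ζ = e^{iπ/4}.
#1 (0, -1, 0, 1): internal (1.414214, 0.000000); octagon support 1.414214 vs apothem 0.8 → ∉ W
#2 (-1, -1, -1, 0): internal (-0.292893, 0.292893); octagon support 0.414214 vs apothem 0.8 → ∈ W
#3 (-1, 1, -1, 0): internal (-1.707107, 1.707107); octagon support 2.414214 vs apothem 0.8 → ∉ W
#4 (-1, 0, 0, -1): internal (-1.707107, -0.707107); octagon support 1.707107 vs apothem 0.8 → ∉ W
#5 (-2, 0, 2, -1): internal (-2.707107, -2.707107); octagon support 3.828427 vs apothem 0.8 → ∉ W
#6 (-1, 2, -1, -2): internal (-3.828427, 1.000000); octagon support 3.828427 vs apothem 0.8 → ∉ W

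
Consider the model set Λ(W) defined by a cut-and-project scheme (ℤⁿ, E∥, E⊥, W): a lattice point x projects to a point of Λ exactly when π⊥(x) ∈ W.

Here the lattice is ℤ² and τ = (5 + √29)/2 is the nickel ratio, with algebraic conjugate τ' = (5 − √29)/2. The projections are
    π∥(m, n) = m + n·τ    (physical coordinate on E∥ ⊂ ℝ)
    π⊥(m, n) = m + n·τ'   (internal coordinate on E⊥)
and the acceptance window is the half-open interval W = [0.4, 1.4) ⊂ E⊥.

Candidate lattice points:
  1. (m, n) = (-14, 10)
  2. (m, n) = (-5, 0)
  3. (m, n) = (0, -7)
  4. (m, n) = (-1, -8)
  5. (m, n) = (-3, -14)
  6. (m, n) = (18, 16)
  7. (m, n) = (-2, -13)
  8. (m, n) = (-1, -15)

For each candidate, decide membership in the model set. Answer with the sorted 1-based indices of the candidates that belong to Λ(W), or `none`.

τ' = (5−√29)/2 ≈ -0.19258.
candidate 1: (m,n)=(-14,10) → π∥ = -14+10·τ ≈ 37.92582, π⊥ = -14+10·τ' ≈ -15.92582 ∉ [0.4, 1.4) ⇒ out
candidate 2: (m,n)=(-5,0) → π∥ = -5+0·τ ≈ -5.00000, π⊥ = -5+0·τ' ≈ -5.00000 ∉ [0.4, 1.4) ⇒ out
candidate 3: (m,n)=(0,-7) → π∥ = 0-7·τ ≈ -36.34808, π⊥ = 0-7·τ' ≈ 1.34808 ∈ [0.4, 1.4) ⇒ IN Λ
candidate 4: (m,n)=(-1,-8) → π∥ = -1-8·τ ≈ -42.54066, π⊥ = -1-8·τ' ≈ 0.54066 ∈ [0.4, 1.4) ⇒ IN Λ
candidate 5: (m,n)=(-3,-14) → π∥ = -3-14·τ ≈ -75.69615, π⊥ = -3-14·τ' ≈ -0.30385 ∉ [0.4, 1.4) ⇒ out
candidate 6: (m,n)=(18,16) → π∥ = 18+16·τ ≈ 101.08132, π⊥ = 18+16·τ' ≈ 14.91868 ∉ [0.4, 1.4) ⇒ out
candidate 7: (m,n)=(-2,-13) → π∥ = -2-13·τ ≈ -69.50357, π⊥ = -2-13·τ' ≈ 0.50357 ∈ [0.4, 1.4) ⇒ IN Λ
candidate 8: (m,n)=(-1,-15) → π∥ = -1-15·τ ≈ -78.88874, π⊥ = -1-15·τ' ≈ 1.88874 ∉ [0.4, 1.4) ⇒ out

3, 4, 7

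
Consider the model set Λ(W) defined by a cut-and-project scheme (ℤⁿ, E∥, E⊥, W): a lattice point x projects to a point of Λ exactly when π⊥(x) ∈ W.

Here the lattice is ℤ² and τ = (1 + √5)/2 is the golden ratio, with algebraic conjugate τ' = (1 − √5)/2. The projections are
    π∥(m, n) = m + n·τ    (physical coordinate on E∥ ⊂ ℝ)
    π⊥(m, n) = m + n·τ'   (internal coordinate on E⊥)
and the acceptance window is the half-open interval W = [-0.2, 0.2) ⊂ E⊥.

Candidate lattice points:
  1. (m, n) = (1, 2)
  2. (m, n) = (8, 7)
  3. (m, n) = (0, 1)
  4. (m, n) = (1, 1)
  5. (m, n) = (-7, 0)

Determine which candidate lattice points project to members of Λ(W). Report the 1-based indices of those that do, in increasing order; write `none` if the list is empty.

none

τ' = (1−√5)/2 ≈ -0.61803.
#1 (1,2): internal coord 1 + (2)·τ' = -0.23607; -0.23607 ∉ [-0.2, 0.2) → out
#2 (8,7): internal coord 8 + (7)·τ' = +3.67376; +3.67376 ∉ [-0.2, 0.2) → out
#3 (0,1): internal coord 0 + (1)·τ' = -0.61803; -0.61803 ∉ [-0.2, 0.2) → out
#4 (1,1): internal coord 1 + (1)·τ' = +0.38197; +0.38197 ∉ [-0.2, 0.2) → out
#5 (-7,0): internal coord -7 + (0)·τ' = -7.00000; -7.00000 ∉ [-0.2, 0.2) → out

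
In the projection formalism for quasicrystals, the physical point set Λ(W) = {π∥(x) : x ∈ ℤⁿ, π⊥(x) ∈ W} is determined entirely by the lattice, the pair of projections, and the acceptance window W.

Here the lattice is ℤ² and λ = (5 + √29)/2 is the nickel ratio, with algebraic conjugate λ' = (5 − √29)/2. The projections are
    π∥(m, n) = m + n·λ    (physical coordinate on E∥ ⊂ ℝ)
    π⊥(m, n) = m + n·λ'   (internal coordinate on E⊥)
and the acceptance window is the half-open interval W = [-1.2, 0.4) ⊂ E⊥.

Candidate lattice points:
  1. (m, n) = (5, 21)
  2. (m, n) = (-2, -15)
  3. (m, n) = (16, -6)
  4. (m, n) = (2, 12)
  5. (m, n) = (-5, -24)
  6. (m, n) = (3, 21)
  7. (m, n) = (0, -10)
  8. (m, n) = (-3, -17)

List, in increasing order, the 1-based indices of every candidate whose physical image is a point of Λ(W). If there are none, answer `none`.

4, 5, 6, 8

λ' = (5−√29)/2 ≈ -0.19258.
candidate 1: (m,n)=(5,21) → π∥ = 5+21·λ ≈ 114.04423, π⊥ = 5+21·λ' ≈ 0.95577 ∉ [-1.2, 0.4) ⇒ out
candidate 2: (m,n)=(-2,-15) → π∥ = -2-15·λ ≈ -79.88874, π⊥ = -2-15·λ' ≈ 0.88874 ∉ [-1.2, 0.4) ⇒ out
candidate 3: (m,n)=(16,-6) → π∥ = 16-6·λ ≈ -15.15549, π⊥ = 16-6·λ' ≈ 17.15549 ∉ [-1.2, 0.4) ⇒ out
candidate 4: (m,n)=(2,12) → π∥ = 2+12·λ ≈ 64.31099, π⊥ = 2+12·λ' ≈ -0.31099 ∈ [-1.2, 0.4) ⇒ IN Λ
candidate 5: (m,n)=(-5,-24) → π∥ = -5-24·λ ≈ -129.62198, π⊥ = -5-24·λ' ≈ -0.37802 ∈ [-1.2, 0.4) ⇒ IN Λ
candidate 6: (m,n)=(3,21) → π∥ = 3+21·λ ≈ 112.04423, π⊥ = 3+21·λ' ≈ -1.04423 ∈ [-1.2, 0.4) ⇒ IN Λ
candidate 7: (m,n)=(0,-10) → π∥ = 0-10·λ ≈ -51.92582, π⊥ = 0-10·λ' ≈ 1.92582 ∉ [-1.2, 0.4) ⇒ out
candidate 8: (m,n)=(-3,-17) → π∥ = -3-17·λ ≈ -91.27390, π⊥ = -3-17·λ' ≈ 0.27390 ∈ [-1.2, 0.4) ⇒ IN Λ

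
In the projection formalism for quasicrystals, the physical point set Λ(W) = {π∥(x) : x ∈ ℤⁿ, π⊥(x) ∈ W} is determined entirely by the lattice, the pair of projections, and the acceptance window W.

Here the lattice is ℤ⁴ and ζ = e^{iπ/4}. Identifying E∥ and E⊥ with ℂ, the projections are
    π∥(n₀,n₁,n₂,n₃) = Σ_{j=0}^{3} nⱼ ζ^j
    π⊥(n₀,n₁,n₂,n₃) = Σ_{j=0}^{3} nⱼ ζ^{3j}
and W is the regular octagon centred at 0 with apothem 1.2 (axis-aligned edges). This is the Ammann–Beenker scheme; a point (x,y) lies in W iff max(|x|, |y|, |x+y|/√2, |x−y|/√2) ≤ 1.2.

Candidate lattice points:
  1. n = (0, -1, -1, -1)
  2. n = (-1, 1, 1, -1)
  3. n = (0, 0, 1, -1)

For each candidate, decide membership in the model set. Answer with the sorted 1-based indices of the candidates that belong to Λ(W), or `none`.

1

Internal map: ζ^{3j} for j=0..3 gives (1,0), (−√2/2,√2/2), (0,−1), (√2/2,√2/2).
#1 (0, -1, -1, -1): internal (0.00000, -0.41421); octagon support 0.41421 vs apothem 1.2 → ∈ W
#2 (-1, 1, 1, -1): internal (-2.41421, -1.00000); octagon support 2.41421 vs apothem 1.2 → ∉ W
#3 (0, 0, 1, -1): internal (-0.70711, -1.70711); octagon support 1.70711 vs apothem 1.2 → ∉ W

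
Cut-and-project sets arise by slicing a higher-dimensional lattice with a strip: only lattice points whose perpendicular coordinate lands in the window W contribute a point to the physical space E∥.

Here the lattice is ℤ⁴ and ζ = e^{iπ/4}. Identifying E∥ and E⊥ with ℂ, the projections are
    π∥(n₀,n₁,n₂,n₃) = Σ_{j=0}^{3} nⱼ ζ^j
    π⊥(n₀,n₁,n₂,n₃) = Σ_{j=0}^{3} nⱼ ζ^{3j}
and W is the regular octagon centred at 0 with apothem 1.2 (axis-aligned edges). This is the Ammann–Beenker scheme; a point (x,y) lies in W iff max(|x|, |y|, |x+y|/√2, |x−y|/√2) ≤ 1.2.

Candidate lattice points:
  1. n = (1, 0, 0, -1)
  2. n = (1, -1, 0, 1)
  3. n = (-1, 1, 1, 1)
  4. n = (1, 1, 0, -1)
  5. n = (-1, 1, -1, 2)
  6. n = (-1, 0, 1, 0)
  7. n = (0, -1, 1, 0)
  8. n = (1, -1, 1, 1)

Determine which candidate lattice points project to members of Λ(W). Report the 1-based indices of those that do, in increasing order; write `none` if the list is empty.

1, 3, 4

With ζ = e^{iπ/4} the internal vectors are ζ^0,ζ^3,ζ^6,ζ^9.
#1 (1, 0, 0, -1): internal (0.29289, -0.70711); octagon support 0.70711 vs apothem 1.2 → ∈ W
#2 (1, -1, 0, 1): internal (2.41421, 0.00000); octagon support 2.41421 vs apothem 1.2 → ∉ W
#3 (-1, 1, 1, 1): internal (-1.00000, 0.41421); octagon support 1.00000 vs apothem 1.2 → ∈ W
#4 (1, 1, 0, -1): internal (-0.41421, 0.00000); octagon support 0.41421 vs apothem 1.2 → ∈ W
#5 (-1, 1, -1, 2): internal (-0.29289, 3.12132); octagon support 3.12132 vs apothem 1.2 → ∉ W
#6 (-1, 0, 1, 0): internal (-1.00000, -1.00000); octagon support 1.41421 vs apothem 1.2 → ∉ W
#7 (0, -1, 1, 0): internal (0.70711, -1.70711); octagon support 1.70711 vs apothem 1.2 → ∉ W
#8 (1, -1, 1, 1): internal (2.41421, -1.00000); octagon support 2.41421 vs apothem 1.2 → ∉ W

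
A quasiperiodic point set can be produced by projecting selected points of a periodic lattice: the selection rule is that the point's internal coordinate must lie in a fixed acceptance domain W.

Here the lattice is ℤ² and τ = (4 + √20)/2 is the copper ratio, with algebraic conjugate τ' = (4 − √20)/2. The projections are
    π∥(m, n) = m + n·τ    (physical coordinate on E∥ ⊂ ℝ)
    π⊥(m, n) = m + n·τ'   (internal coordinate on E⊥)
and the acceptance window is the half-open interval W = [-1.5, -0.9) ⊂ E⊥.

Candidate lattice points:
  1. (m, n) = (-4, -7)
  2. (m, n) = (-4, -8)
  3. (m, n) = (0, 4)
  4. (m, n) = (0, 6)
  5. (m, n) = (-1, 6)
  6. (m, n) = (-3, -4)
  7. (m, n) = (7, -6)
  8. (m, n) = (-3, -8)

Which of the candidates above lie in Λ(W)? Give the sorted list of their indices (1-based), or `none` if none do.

3, 4, 8

Numerically τ ≈ 4.2361 and τ' = −1/τ ≈ -0.2361.
#1 (-4,-7): internal coord -4 + (-7)·τ' = -2.3475; -2.3475 ∉ [-1.5, -0.9) → out
#2 (-4,-8): internal coord -4 + (-8)·τ' = -2.1115; -2.1115 ∉ [-1.5, -0.9) → out
#3 (0,4): internal coord 0 + (4)·τ' = -0.9443; -0.9443 ∈ [-1.5, -0.9) → IN Λ
#4 (0,6): internal coord 0 + (6)·τ' = -1.4164; -1.4164 ∈ [-1.5, -0.9) → IN Λ
#5 (-1,6): internal coord -1 + (6)·τ' = -2.4164; -2.4164 ∉ [-1.5, -0.9) → out
#6 (-3,-4): internal coord -3 + (-4)·τ' = -2.0557; -2.0557 ∉ [-1.5, -0.9) → out
#7 (7,-6): internal coord 7 + (-6)·τ' = +8.4164; +8.4164 ∉ [-1.5, -0.9) → out
#8 (-3,-8): internal coord -3 + (-8)·τ' = -1.1115; -1.1115 ∈ [-1.5, -0.9) → IN Λ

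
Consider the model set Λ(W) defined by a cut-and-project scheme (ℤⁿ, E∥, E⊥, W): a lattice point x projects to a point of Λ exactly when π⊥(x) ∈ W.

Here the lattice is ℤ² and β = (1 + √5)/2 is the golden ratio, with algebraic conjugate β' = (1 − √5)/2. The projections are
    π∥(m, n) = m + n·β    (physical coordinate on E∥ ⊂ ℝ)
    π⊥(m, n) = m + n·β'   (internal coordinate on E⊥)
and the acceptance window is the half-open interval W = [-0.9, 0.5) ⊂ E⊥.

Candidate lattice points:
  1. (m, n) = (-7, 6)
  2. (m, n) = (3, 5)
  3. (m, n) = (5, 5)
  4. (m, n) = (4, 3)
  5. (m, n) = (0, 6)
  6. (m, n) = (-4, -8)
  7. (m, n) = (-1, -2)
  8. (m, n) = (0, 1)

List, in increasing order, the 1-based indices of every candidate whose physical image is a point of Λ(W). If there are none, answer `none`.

β' = (1−√5)/2 ≈ -0.6180.
candidate 1: (m,n)=(-7,6) → π∥ = -7+6·β ≈ 2.7082, π⊥ = -7+6·β' ≈ -10.7082 ∉ [-0.9, 0.5) ⇒ out
candidate 2: (m,n)=(3,5) → π∥ = 3+5·β ≈ 11.0902, π⊥ = 3+5·β' ≈ -0.0902 ∈ [-0.9, 0.5) ⇒ IN Λ
candidate 3: (m,n)=(5,5) → π∥ = 5+5·β ≈ 13.0902, π⊥ = 5+5·β' ≈ 1.9098 ∉ [-0.9, 0.5) ⇒ out
candidate 4: (m,n)=(4,3) → π∥ = 4+3·β ≈ 8.8541, π⊥ = 4+3·β' ≈ 2.1459 ∉ [-0.9, 0.5) ⇒ out
candidate 5: (m,n)=(0,6) → π∥ = 0+6·β ≈ 9.7082, π⊥ = 0+6·β' ≈ -3.7082 ∉ [-0.9, 0.5) ⇒ out
candidate 6: (m,n)=(-4,-8) → π∥ = -4-8·β ≈ -16.9443, π⊥ = -4-8·β' ≈ 0.9443 ∉ [-0.9, 0.5) ⇒ out
candidate 7: (m,n)=(-1,-2) → π∥ = -1-2·β ≈ -4.2361, π⊥ = -1-2·β' ≈ 0.2361 ∈ [-0.9, 0.5) ⇒ IN Λ
candidate 8: (m,n)=(0,1) → π∥ = 0+1·β ≈ 1.6180, π⊥ = 0+1·β' ≈ -0.6180 ∈ [-0.9, 0.5) ⇒ IN Λ

2, 7, 8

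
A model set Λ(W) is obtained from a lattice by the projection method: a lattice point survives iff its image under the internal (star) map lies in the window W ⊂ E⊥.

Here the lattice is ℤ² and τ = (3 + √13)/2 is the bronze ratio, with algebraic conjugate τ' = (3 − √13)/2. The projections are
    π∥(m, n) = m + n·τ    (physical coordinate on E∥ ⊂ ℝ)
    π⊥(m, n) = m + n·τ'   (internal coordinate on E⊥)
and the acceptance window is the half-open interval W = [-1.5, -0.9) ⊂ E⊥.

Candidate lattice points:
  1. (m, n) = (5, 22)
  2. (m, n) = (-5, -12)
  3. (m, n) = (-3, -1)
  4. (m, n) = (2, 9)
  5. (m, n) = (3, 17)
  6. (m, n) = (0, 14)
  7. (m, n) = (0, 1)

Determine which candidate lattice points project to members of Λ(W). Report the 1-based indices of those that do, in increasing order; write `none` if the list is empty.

τ' = (3−√13)/2 ≈ -0.302776.
candidate 1: (m,n)=(5,22) → π∥ = 5+22·τ ≈ 77.661064, π⊥ = 5+22·τ' ≈ -1.661064 ∉ [-1.5, -0.9) ⇒ out
candidate 2: (m,n)=(-5,-12) → π∥ = -5-12·τ ≈ -44.633308, π⊥ = -5-12·τ' ≈ -1.366692 ∈ [-1.5, -0.9) ⇒ IN Λ
candidate 3: (m,n)=(-3,-1) → π∥ = -3-1·τ ≈ -6.302776, π⊥ = -3-1·τ' ≈ -2.697224 ∉ [-1.5, -0.9) ⇒ out
candidate 4: (m,n)=(2,9) → π∥ = 2+9·τ ≈ 31.724981, π⊥ = 2+9·τ' ≈ -0.724981 ∉ [-1.5, -0.9) ⇒ out
candidate 5: (m,n)=(3,17) → π∥ = 3+17·τ ≈ 59.147186, π⊥ = 3+17·τ' ≈ -2.147186 ∉ [-1.5, -0.9) ⇒ out
candidate 6: (m,n)=(0,14) → π∥ = 0+14·τ ≈ 46.238859, π⊥ = 0+14·τ' ≈ -4.238859 ∉ [-1.5, -0.9) ⇒ out
candidate 7: (m,n)=(0,1) → π∥ = 0+1·τ ≈ 3.302776, π⊥ = 0+1·τ' ≈ -0.302776 ∉ [-1.5, -0.9) ⇒ out

2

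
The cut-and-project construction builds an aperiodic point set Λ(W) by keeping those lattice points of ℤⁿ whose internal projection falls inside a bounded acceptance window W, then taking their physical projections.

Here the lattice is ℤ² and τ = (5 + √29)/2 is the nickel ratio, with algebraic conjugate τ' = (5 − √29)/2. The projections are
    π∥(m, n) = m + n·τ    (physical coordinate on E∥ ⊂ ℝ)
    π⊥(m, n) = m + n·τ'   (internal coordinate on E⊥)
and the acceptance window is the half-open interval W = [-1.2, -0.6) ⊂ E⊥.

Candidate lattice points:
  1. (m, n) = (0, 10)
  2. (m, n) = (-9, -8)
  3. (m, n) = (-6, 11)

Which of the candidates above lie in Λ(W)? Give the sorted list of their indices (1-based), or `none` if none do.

none

Compute τ' = (5−√29)/2 = -0.192582, so π⊥(m,n) = m -0.192582·n.
[1] lift (0,10): star map gives -1.925824; window check -1.2 ≤ -1.925824 < -0.6 is false → out
[2] lift (-9,-8): star map gives -7.459341; window check -1.2 ≤ -7.459341 < -0.6 is false → out
[3] lift (-6,11): star map gives -8.118406; window check -1.2 ≤ -8.118406 < -0.6 is false → out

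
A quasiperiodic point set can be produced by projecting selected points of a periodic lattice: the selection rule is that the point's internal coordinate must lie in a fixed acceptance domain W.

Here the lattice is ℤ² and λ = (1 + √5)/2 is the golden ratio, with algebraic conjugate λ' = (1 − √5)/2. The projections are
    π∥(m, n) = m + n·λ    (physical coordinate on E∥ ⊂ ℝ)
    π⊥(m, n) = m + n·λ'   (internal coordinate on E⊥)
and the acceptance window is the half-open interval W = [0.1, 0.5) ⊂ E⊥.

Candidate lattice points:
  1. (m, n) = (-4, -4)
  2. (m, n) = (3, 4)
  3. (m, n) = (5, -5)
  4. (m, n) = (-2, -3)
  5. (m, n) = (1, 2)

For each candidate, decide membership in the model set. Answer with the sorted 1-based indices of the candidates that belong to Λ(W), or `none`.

none

Compute λ' = (1−√5)/2 = -0.618034, so π⊥(m,n) = m -0.618034·n.
candidate 1: (m,n)=(-4,-4) → π∥ = -4-4·λ ≈ -10.472136, π⊥ = -4-4·λ' ≈ -1.527864 ∉ [0.1, 0.5) ⇒ out
candidate 2: (m,n)=(3,4) → π∥ = 3+4·λ ≈ 9.472136, π⊥ = 3+4·λ' ≈ 0.527864 ∉ [0.1, 0.5) ⇒ out
candidate 3: (m,n)=(5,-5) → π∥ = 5-5·λ ≈ -3.090170, π⊥ = 5-5·λ' ≈ 8.090170 ∉ [0.1, 0.5) ⇒ out
candidate 4: (m,n)=(-2,-3) → π∥ = -2-3·λ ≈ -6.854102, π⊥ = -2-3·λ' ≈ -0.145898 ∉ [0.1, 0.5) ⇒ out
candidate 5: (m,n)=(1,2) → π∥ = 1+2·λ ≈ 4.236068, π⊥ = 1+2·λ' ≈ -0.236068 ∉ [0.1, 0.5) ⇒ out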